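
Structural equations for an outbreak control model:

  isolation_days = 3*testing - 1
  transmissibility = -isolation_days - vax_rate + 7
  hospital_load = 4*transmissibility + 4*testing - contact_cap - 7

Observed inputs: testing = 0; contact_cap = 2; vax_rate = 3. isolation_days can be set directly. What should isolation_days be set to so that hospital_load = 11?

Intervening on isolation_days fixes its value directly, overriding its dependence on testing.
Substituting into the transmissibility equation gives transmissibility = -isolation_days + 4.
Substituting into the hospital_load equation gives hospital_load = -4*isolation_days + 7.
Solve -4*isolation_days + 7 = 11: isolation_days = (11 - 7) / -4 = -1.

isolation_days = -1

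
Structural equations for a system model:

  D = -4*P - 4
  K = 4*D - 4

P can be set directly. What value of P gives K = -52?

P = 2

Substituting into the K equation gives K = -16*P - 20.
Solve -16*P - 20 = -52: P = (-52 + 20) / -16 = 2.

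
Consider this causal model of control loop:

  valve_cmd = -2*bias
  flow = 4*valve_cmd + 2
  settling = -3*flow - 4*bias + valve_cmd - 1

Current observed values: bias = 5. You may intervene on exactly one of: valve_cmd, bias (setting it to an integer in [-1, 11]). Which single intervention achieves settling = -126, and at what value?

set valve_cmd = 9

Intervening on valve_cmd: with other inputs at their observed values, settling = -11*valve_cmd - 27. Solving for -126 gives valve_cmd = 9, within [-1, 11].
Intervening on bias: settling = 18*bias - 7. Reaching -126 requires bias = -119/18, not an integer.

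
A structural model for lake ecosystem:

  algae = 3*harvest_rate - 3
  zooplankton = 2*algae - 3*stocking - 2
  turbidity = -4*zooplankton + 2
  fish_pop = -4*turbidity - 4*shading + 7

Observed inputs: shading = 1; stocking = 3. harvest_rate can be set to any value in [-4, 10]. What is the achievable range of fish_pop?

Substituting into the zooplankton equation gives zooplankton = 6*harvest_rate - 17.
This gives turbidity = -24*harvest_rate + 70.
So fish_pop = 96*harvest_rate - 277.
Linear in harvest_rate, so extremes are at the endpoints: harvest_rate = -4 gives fish_pop = -661; harvest_rate = 10 gives fish_pop = 683.

-661 to 683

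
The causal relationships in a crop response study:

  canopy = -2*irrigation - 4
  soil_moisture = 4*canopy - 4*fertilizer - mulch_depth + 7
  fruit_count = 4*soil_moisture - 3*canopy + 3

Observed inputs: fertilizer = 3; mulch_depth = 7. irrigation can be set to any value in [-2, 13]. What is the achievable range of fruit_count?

Substituting into the soil_moisture equation gives soil_moisture = -8*irrigation - 28.
So fruit_count = -26*irrigation - 97.
Linear in irrigation, so extremes are at the endpoints: irrigation = -2 gives fruit_count = -45; irrigation = 13 gives fruit_count = -435.

-435 to -45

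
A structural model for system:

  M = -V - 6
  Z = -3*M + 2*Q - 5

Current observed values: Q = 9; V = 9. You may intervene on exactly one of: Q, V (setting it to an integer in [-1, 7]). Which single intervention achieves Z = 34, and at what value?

set V = 1

Intervening on Q: Z = 2*Q + 40. Reaching 34 requires Q = -3, outside [-1, 7].
Intervening on V: with other inputs at their observed values, Z = 3*V + 31. Solving for 34 gives V = 1, within [-1, 7].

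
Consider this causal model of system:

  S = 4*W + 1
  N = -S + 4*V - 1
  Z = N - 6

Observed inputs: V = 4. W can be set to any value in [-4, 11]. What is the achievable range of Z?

Substituting into the N equation gives N = -4*W + 14.
So Z = -4*W + 8.
Linear in W, so extremes are at the endpoints: W = -4 gives Z = 24; W = 11 gives Z = -36.

-36 to 24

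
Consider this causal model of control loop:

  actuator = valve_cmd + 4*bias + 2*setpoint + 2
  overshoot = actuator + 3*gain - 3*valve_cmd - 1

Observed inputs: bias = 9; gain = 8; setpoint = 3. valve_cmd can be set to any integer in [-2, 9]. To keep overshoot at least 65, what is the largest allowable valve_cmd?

Substituting into the actuator equation gives actuator = valve_cmd + 44.
So overshoot = -2*valve_cmd + 67.
Require -2*valve_cmd + 67 ≥ 65, so valve_cmd ≤ 1.
The largest integer in [-2, 9] satisfying this is 1.

valve_cmd = 1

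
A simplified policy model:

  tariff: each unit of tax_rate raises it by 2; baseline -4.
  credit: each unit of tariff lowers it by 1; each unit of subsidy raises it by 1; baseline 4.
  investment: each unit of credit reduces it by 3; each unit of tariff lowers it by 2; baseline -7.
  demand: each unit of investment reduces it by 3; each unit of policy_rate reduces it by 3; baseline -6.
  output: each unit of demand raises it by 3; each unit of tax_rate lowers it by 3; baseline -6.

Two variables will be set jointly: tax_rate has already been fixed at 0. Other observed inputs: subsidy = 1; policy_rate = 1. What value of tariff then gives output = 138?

With tax_rate held at 0:
Intervening on tariff fixes its value directly, overriding its dependence on tax_rate.
Substituting into the credit equation gives credit = -tariff + 5.
Substituting into the investment equation gives investment = tariff - 22.
Substituting into the demand equation gives demand = -3*tariff + 57.
Substituting into the output equation gives output = -9*tariff + 165.
Solve -9*tariff + 165 = 138: tariff = (138 - 165) / -9 = 3.

tariff = 3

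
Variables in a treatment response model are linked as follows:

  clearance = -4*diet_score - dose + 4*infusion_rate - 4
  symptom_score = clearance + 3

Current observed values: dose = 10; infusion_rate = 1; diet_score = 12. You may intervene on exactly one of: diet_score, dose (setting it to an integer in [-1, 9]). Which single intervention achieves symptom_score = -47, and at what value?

Intervening on diet_score: symptom_score = -4*diet_score - 7. Reaching -47 requires diet_score = 10, outside [-1, 9].
Intervening on dose: with other inputs at their observed values, symptom_score = -dose - 45. Solving for -47 gives dose = 2, within [-1, 9].

set dose = 2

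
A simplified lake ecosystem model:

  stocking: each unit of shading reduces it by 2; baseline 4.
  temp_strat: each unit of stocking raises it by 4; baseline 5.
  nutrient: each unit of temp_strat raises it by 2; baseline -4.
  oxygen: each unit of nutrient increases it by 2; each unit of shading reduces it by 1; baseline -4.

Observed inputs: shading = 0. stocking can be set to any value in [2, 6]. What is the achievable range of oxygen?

Intervening on stocking fixes its value directly, overriding its dependence on shading.
Substituting into the nutrient equation gives nutrient = 8*stocking + 6.
This gives oxygen = 16*stocking + 8.
Linear in stocking, so extremes are at the endpoints: stocking = 2 gives oxygen = 40; stocking = 6 gives oxygen = 104.

40 to 104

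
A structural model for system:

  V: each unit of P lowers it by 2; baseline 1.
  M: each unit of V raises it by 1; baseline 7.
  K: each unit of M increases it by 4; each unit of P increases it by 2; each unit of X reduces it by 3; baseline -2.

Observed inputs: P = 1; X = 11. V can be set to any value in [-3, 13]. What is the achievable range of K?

-17 to 47

Intervening on V fixes its value directly, overriding its dependence on P.
Substituting into the K equation gives K = 4*V - 5.
Linear in V, so extremes are at the endpoints: V = -3 gives K = -17; V = 13 gives K = 47.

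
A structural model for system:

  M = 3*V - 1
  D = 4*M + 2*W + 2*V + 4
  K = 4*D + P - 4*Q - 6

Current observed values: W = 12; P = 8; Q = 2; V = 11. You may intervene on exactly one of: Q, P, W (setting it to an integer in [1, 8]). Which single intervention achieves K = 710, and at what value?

Intervening on Q: with other inputs at their observed values, K = -4*Q + 714. Solving for 710 gives Q = 1, within [1, 8].
Intervening on P: K = P + 698. Reaching 710 requires P = 12, outside [1, 8].
Intervening on W: K = 8*W + 610. Reaching 710 requires W = 25/2, not an integer.

set Q = 1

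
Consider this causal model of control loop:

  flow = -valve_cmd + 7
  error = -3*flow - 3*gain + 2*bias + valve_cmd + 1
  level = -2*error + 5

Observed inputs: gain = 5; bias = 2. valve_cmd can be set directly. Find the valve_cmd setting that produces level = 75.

Substituting into the error equation gives error = 4*valve_cmd - 31.
This gives level = -8*valve_cmd + 67.
Solve -8*valve_cmd + 67 = 75: valve_cmd = (75 - 67) / -8 = -1.

valve_cmd = -1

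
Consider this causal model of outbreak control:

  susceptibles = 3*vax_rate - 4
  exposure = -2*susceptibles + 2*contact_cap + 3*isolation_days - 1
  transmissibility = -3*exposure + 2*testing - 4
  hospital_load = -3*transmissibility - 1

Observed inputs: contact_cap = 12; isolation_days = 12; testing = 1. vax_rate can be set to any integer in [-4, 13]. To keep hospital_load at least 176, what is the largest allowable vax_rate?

vax_rate = 8

Substituting into the exposure equation gives exposure = -6*vax_rate + 67.
transmissibility becomes 18*vax_rate - 203.
This gives hospital_load = -54*vax_rate + 608.
Require -54*vax_rate + 608 ≥ 176, so vax_rate ≤ 8.
The largest integer in [-4, 13] satisfying this is 8.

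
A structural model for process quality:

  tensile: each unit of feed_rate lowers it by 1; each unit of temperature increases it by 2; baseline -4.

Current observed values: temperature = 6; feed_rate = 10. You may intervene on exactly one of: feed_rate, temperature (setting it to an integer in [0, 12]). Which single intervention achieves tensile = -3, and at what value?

Intervening on feed_rate: with other inputs at their observed values, tensile = -feed_rate + 8. Solving for -3 gives feed_rate = 11, within [0, 12].
Intervening on temperature: tensile = 2*temperature - 14. Reaching -3 requires temperature = 11/2, not an integer.

set feed_rate = 11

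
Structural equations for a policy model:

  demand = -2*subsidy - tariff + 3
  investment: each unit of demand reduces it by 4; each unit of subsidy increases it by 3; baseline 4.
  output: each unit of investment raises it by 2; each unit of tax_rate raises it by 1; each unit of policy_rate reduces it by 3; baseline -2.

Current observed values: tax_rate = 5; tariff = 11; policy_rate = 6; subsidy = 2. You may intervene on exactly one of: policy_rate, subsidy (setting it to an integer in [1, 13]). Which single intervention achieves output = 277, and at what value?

Intervening on policy_rate: output = -3*policy_rate + 119. Reaching 277 requires policy_rate = -158/3, not an integer.
Intervening on subsidy: with other inputs at their observed values, output = 22*subsidy + 57. Solving for 277 gives subsidy = 10, within [1, 13].

set subsidy = 10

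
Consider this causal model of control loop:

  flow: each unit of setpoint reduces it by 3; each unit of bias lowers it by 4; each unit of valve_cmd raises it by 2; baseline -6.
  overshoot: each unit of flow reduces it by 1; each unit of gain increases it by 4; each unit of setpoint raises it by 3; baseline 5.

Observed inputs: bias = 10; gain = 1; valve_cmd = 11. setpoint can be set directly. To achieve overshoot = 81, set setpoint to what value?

setpoint = 8

Substituting into the flow equation gives flow = -3*setpoint - 24.
overshoot becomes 6*setpoint + 33.
Solve 6*setpoint + 33 = 81: setpoint = (81 - 33) / 6 = 8.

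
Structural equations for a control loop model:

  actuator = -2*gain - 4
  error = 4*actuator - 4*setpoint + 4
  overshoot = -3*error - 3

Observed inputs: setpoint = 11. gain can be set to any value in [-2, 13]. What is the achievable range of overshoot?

117 to 477

Substituting into the error equation gives error = -8*gain - 56.
Substituting into the overshoot equation gives overshoot = 24*gain + 165.
Linear in gain, so extremes are at the endpoints: gain = -2 gives overshoot = 117; gain = 13 gives overshoot = 477.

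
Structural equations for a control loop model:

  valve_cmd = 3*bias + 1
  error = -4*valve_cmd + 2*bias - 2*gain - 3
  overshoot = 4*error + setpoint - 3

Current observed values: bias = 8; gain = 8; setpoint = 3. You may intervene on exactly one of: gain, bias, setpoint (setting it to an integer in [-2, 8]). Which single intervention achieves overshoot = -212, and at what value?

Intervening on gain: overshoot = -8*gain - 348. Reaching -212 requires gain = -17, outside [-2, 8].
Intervening on bias: with other inputs at their observed values, overshoot = -40*bias - 92. Solving for -212 gives bias = 3, within [-2, 8].
Intervening on setpoint: overshoot = setpoint - 415. Reaching -212 requires setpoint = 203, outside [-2, 8].

set bias = 3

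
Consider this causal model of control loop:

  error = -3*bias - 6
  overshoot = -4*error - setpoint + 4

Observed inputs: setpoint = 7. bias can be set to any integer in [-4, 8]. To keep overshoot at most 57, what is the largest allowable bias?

bias = 3

Substituting into the overshoot equation gives overshoot = 12*bias + 21.
Require 12*bias + 21 ≤ 57, so bias ≤ 3.
The largest integer in [-4, 8] satisfying this is 3.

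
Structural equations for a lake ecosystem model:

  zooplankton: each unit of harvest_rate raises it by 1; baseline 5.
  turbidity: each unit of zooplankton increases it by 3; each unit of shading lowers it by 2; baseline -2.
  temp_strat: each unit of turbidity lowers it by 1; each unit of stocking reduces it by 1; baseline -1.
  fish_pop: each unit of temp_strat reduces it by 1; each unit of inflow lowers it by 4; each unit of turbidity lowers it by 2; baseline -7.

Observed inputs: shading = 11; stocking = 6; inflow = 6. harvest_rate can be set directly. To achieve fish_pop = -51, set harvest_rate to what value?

harvest_rate = 12

Substituting into the turbidity equation gives turbidity = 3*harvest_rate - 9.
This gives temp_strat = -3*harvest_rate + 2.
fish_pop becomes -3*harvest_rate - 15.
Solve -3*harvest_rate - 15 = -51: harvest_rate = (-51 + 15) / -3 = 12.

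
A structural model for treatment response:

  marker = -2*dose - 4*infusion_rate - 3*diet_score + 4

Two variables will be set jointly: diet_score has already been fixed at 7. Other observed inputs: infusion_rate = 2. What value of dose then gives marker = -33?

With diet_score held at 7:
Substituting into the marker equation gives marker = -2*dose - 25.
Solve -2*dose - 25 = -33: dose = (-33 + 25) / -2 = 4.

dose = 4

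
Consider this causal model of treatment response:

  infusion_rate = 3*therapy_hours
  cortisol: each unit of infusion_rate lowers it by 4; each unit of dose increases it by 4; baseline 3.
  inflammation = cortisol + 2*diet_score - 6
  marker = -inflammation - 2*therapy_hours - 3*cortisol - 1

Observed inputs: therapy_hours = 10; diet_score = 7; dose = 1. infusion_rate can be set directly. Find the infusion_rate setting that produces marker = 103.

infusion_rate = 10

Intervening on infusion_rate fixes its value directly, overriding its dependence on therapy_hours.
Substituting into the cortisol equation gives cortisol = -4*infusion_rate + 7.
This gives inflammation = -4*infusion_rate + 15.
Substituting into the marker equation gives marker = 16*infusion_rate - 57.
Solve 16*infusion_rate - 57 = 103: infusion_rate = (103 + 57) / 16 = 10.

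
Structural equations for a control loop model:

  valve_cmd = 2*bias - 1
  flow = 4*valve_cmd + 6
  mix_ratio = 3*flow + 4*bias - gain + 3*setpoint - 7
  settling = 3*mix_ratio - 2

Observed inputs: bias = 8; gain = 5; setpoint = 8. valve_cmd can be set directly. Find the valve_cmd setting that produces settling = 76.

Intervening on valve_cmd fixes its value directly, overriding its dependence on bias.
Substituting into the mix_ratio equation gives mix_ratio = 12*valve_cmd + 62.
settling becomes 36*valve_cmd + 184.
Solve 36*valve_cmd + 184 = 76: valve_cmd = (76 - 184) / 36 = -3.

valve_cmd = -3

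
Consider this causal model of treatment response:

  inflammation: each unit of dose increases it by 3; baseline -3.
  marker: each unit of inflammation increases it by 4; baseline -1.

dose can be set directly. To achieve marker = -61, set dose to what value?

dose = -4

Substituting into the marker equation gives marker = 12*dose - 13.
Solve 12*dose - 13 = -61: dose = (-61 + 13) / 12 = -4.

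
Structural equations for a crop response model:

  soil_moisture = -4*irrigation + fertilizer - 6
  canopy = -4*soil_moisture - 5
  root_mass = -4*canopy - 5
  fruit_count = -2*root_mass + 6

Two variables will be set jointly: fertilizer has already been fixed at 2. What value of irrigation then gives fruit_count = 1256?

With fertilizer held at 2:
Substituting into the soil_moisture equation gives soil_moisture = -4*irrigation - 4.
canopy becomes 16*irrigation + 11.
So root_mass = -64*irrigation - 49.
So fruit_count = 128*irrigation + 104.
Solve 128*irrigation + 104 = 1256: irrigation = (1256 - 104) / 128 = 9.

irrigation = 9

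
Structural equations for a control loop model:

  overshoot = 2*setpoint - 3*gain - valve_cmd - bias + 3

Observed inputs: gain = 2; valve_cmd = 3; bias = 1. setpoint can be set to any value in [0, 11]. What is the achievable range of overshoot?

Substituting into the overshoot equation gives overshoot = 2*setpoint - 7.
Linear in setpoint, so extremes are at the endpoints: setpoint = 0 gives overshoot = -7; setpoint = 11 gives overshoot = 15.

-7 to 15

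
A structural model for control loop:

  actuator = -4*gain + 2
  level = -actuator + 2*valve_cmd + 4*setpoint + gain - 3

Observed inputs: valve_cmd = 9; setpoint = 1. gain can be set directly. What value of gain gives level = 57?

Substituting into the level equation gives level = 5*gain + 17.
Solve 5*gain + 17 = 57: gain = (57 - 17) / 5 = 8.

gain = 8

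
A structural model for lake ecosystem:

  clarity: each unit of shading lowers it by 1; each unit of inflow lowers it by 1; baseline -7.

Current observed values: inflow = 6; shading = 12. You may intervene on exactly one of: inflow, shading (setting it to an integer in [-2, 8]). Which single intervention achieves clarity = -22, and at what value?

set inflow = 3

Intervening on inflow: with other inputs at their observed values, clarity = -inflow - 19. Solving for -22 gives inflow = 3, within [-2, 8].
Intervening on shading: clarity = -shading - 13. Reaching -22 requires shading = 9, outside [-2, 8].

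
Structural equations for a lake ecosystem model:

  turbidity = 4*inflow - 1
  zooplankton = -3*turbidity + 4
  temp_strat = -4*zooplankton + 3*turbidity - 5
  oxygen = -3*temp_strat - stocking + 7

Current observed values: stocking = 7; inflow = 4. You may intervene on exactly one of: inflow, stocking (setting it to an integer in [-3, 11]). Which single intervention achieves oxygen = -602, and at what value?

set stocking = -3

Intervening on inflow: oxygen = -180*inflow + 108. Reaching -602 requires inflow = 71/18, not an integer.
Intervening on stocking: with other inputs at their observed values, oxygen = -stocking - 605. Solving for -602 gives stocking = -3, within [-3, 11].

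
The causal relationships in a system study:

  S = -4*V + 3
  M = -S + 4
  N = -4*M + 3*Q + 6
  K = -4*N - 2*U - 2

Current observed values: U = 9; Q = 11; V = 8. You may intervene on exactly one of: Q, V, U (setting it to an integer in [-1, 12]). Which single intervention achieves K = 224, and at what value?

Intervening on Q: K = -12*Q + 484. Reaching 224 requires Q = 65/3, not an integer.
Intervening on V: with other inputs at their observed values, K = 64*V - 160. Solving for 224 gives V = 6, within [-1, 12].
Intervening on U: K = -2*U + 370. Reaching 224 requires U = 73, outside [-1, 12].

set V = 6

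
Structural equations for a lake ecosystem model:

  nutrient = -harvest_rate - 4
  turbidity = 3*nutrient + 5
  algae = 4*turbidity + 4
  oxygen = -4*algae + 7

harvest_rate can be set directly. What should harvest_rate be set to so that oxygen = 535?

Substituting into the turbidity equation gives turbidity = -3*harvest_rate - 7.
algae becomes -12*harvest_rate - 24.
Substituting into the oxygen equation gives oxygen = 48*harvest_rate + 103.
Solve 48*harvest_rate + 103 = 535: harvest_rate = (535 - 103) / 48 = 9.

harvest_rate = 9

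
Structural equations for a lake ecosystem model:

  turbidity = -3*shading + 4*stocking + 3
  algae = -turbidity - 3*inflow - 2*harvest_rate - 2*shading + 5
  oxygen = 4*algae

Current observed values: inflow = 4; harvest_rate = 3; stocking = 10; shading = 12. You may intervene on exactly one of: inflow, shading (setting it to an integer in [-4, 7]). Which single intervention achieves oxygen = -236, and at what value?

Intervening on inflow: oxygen = -12*inflow - 128. Reaching -236 requires inflow = 9, outside [-4, 7].
Intervening on shading: with other inputs at their observed values, oxygen = 4*shading - 224. Solving for -236 gives shading = -3, within [-4, 7].

set shading = -3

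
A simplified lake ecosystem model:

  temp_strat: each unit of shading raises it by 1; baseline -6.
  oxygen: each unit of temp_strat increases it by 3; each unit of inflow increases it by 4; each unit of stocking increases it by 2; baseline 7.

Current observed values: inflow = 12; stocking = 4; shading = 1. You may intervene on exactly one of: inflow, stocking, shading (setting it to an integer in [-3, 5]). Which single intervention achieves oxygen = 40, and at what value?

set stocking = 0

Intervening on inflow: oxygen = 4*inflow. Reaching 40 requires inflow = 10, outside [-3, 5].
Intervening on stocking: with other inputs at their observed values, oxygen = 2*stocking + 40. Solving for 40 gives stocking = 0, within [-3, 5].
Intervening on shading: oxygen = 3*shading + 45. Reaching 40 requires shading = -5/3, not an integer.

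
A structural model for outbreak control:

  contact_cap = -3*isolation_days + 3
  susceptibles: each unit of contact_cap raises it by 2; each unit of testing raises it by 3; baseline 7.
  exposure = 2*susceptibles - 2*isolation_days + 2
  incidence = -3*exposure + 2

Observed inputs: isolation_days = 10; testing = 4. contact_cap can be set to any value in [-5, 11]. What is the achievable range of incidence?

-190 to 2

Intervening on contact_cap fixes its value directly, overriding its dependence on isolation_days.
Substituting into the susceptibles equation gives susceptibles = 2*contact_cap + 19.
So exposure = 4*contact_cap + 20.
incidence becomes -12*contact_cap - 58.
Linear in contact_cap, so extremes are at the endpoints: contact_cap = -5 gives incidence = 2; contact_cap = 11 gives incidence = -190.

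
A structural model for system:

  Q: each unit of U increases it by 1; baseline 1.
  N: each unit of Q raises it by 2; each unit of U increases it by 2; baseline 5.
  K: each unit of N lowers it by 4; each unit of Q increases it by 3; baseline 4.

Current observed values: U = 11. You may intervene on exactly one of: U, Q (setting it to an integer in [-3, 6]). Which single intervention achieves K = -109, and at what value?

set Q = 1

Intervening on U: K = -13*U - 21. Reaching -109 requires U = 88/13, not an integer.
Intervening on Q: with other inputs at their observed values, K = -5*Q - 104. Solving for -109 gives Q = 1, within [-3, 6].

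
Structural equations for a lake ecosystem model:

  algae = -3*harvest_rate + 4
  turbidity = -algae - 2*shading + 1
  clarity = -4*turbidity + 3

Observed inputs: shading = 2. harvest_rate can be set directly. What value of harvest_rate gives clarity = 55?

Substituting into the turbidity equation gives turbidity = 3*harvest_rate - 7.
Substituting into the clarity equation gives clarity = -12*harvest_rate + 31.
Solve -12*harvest_rate + 31 = 55: harvest_rate = (55 - 31) / -12 = -2.

harvest_rate = -2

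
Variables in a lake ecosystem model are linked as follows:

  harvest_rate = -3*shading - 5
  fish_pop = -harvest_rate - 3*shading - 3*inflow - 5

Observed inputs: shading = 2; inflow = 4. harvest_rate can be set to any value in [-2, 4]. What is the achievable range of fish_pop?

Intervening on harvest_rate fixes its value directly, overriding its dependence on shading.
Substituting into the fish_pop equation gives fish_pop = -harvest_rate - 23.
Linear in harvest_rate, so extremes are at the endpoints: harvest_rate = -2 gives fish_pop = -21; harvest_rate = 4 gives fish_pop = -27.

-27 to -21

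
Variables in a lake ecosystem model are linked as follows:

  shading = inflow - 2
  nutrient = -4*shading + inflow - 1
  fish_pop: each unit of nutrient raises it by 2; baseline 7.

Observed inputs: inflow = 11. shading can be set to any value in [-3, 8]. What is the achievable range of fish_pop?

Intervening on shading fixes its value directly, overriding its dependence on inflow.
Substituting into the nutrient equation gives nutrient = -4*shading + 10.
fish_pop becomes -8*shading + 27.
Linear in shading, so extremes are at the endpoints: shading = -3 gives fish_pop = 51; shading = 8 gives fish_pop = -37.

-37 to 51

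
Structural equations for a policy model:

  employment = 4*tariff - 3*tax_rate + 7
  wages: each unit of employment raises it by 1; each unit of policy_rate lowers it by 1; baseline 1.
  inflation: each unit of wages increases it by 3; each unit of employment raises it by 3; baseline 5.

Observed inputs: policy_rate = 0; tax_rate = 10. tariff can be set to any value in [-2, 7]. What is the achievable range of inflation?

-178 to 38

Substituting into the employment equation gives employment = 4*tariff - 23.
wages becomes 4*tariff - 22.
Substituting into the inflation equation gives inflation = 24*tariff - 130.
Linear in tariff, so extremes are at the endpoints: tariff = -2 gives inflation = -178; tariff = 7 gives inflation = 38.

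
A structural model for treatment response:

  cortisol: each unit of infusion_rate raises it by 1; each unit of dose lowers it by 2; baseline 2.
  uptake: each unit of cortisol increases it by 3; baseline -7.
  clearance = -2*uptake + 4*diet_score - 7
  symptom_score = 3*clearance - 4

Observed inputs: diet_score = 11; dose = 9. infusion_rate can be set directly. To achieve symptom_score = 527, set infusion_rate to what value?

Substituting into the cortisol equation gives cortisol = infusion_rate - 16.
Substituting into the uptake equation gives uptake = 3*infusion_rate - 55.
Substituting into the clearance equation gives clearance = -6*infusion_rate + 147.
So symptom_score = -18*infusion_rate + 437.
Solve -18*infusion_rate + 437 = 527: infusion_rate = (527 - 437) / -18 = -5.

infusion_rate = -5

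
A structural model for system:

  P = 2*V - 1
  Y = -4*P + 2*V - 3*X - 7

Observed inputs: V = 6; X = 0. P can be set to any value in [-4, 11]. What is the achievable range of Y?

Intervening on P fixes its value directly, overriding its dependence on V.
Substituting into the Y equation gives Y = -4*P + 5.
Linear in P, so extremes are at the endpoints: P = -4 gives Y = 21; P = 11 gives Y = -39.

-39 to 21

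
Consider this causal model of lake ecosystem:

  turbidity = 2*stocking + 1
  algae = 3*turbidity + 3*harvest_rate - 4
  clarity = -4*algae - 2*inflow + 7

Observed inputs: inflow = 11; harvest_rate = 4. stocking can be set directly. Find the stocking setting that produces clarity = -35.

stocking = -1

Substituting into the algae equation gives algae = 6*stocking + 11.
Substituting into the clarity equation gives clarity = -24*stocking - 59.
Solve -24*stocking - 59 = -35: stocking = (-35 + 59) / -24 = -1.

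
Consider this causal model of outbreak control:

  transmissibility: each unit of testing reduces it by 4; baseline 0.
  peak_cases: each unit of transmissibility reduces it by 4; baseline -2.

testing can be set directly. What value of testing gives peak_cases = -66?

Substituting into the peak_cases equation gives peak_cases = 16*testing - 2.
Solve 16*testing - 2 = -66: testing = (-66 + 2) / 16 = -4.

testing = -4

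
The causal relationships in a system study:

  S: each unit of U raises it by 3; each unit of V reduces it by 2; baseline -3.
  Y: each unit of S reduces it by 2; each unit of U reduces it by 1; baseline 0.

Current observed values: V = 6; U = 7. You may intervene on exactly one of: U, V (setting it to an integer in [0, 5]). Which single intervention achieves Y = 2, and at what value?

Intervening on U: with other inputs at their observed values, Y = -7*U + 30. Solving for 2 gives U = 4, within [0, 5].
Intervening on V: Y = 4*V - 43. Reaching 2 requires V = 45/4, not an integer.

set U = 4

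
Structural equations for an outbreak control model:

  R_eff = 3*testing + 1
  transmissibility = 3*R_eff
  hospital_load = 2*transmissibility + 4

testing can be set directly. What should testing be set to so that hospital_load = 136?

Substituting into the transmissibility equation gives transmissibility = 9*testing + 3.
So hospital_load = 18*testing + 10.
Solve 18*testing + 10 = 136: testing = (136 - 10) / 18 = 7.

testing = 7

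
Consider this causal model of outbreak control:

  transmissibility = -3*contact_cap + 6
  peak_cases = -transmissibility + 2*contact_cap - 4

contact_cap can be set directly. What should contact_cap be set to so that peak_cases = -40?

Substituting into the peak_cases equation gives peak_cases = 5*contact_cap - 10.
Solve 5*contact_cap - 10 = -40: contact_cap = (-40 + 10) / 5 = -6.

contact_cap = -6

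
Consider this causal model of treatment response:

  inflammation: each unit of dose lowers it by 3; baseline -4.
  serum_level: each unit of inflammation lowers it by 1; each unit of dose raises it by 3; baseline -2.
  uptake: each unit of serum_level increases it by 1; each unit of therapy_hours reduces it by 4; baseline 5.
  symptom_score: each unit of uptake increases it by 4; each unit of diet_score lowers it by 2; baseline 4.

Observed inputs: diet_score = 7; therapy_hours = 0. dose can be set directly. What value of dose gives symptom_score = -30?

dose = -2

Substituting into the serum_level equation gives serum_level = 6*dose + 2.
This gives uptake = 6*dose + 7.
This gives symptom_score = 24*dose + 18.
Solve 24*dose + 18 = -30: dose = (-30 - 18) / 24 = -2.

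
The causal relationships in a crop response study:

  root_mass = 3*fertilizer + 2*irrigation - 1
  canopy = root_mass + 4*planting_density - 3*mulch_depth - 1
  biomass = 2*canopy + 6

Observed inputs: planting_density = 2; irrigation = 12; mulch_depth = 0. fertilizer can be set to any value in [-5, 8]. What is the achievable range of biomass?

Substituting into the root_mass equation gives root_mass = 3*fertilizer + 23.
So canopy = 3*fertilizer + 30.
So biomass = 6*fertilizer + 66.
Linear in fertilizer, so extremes are at the endpoints: fertilizer = -5 gives biomass = 36; fertilizer = 8 gives biomass = 114.

36 to 114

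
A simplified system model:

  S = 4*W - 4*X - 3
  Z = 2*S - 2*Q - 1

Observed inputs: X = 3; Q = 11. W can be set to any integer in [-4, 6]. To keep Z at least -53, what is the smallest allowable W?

Substituting into the S equation gives S = 4*W - 15.
So Z = 8*W - 53.
Require 8*W - 53 ≥ -53, so W ≥ 0.
The smallest integer in [-4, 6] satisfying this is 0.

W = 0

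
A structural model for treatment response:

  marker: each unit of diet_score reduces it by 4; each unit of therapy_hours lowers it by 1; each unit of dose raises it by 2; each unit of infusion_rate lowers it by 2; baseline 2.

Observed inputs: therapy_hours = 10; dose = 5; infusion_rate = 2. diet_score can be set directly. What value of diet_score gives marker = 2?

diet_score = -1

Substituting into the marker equation gives marker = -4*diet_score - 2.
Solve -4*diet_score - 2 = 2: diet_score = (2 + 2) / -4 = -1.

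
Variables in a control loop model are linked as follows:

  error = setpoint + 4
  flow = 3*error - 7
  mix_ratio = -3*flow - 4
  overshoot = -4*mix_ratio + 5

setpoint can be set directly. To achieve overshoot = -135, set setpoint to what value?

setpoint = -6

Substituting into the flow equation gives flow = 3*setpoint + 5.
Substituting into the mix_ratio equation gives mix_ratio = -9*setpoint - 19.
overshoot becomes 36*setpoint + 81.
Solve 36*setpoint + 81 = -135: setpoint = (-135 - 81) / 36 = -6.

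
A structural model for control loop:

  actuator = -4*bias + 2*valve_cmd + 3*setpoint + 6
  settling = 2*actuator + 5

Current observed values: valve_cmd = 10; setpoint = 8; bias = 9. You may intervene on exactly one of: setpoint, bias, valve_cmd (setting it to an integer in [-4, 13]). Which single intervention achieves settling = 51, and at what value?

set setpoint = 11

Intervening on setpoint: with other inputs at their observed values, settling = 6*setpoint - 15. Solving for 51 gives setpoint = 11, within [-4, 13].
Intervening on bias: settling = -8*bias + 105. Reaching 51 requires bias = 27/4, not an integer.
Intervening on valve_cmd: settling = 4*valve_cmd - 7. Reaching 51 requires valve_cmd = 29/2, not an integer.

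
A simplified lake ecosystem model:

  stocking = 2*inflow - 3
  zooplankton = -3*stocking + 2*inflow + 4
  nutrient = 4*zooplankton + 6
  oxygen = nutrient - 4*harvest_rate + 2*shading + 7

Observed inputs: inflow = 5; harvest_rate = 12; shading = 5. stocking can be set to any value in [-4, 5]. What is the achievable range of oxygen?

-29 to 79

Intervening on stocking fixes its value directly, overriding its dependence on inflow.
Substituting into the zooplankton equation gives zooplankton = -3*stocking + 14.
Substituting into the nutrient equation gives nutrient = -12*stocking + 62.
Substituting into the oxygen equation gives oxygen = -12*stocking + 31.
Linear in stocking, so extremes are at the endpoints: stocking = -4 gives oxygen = 79; stocking = 5 gives oxygen = -29.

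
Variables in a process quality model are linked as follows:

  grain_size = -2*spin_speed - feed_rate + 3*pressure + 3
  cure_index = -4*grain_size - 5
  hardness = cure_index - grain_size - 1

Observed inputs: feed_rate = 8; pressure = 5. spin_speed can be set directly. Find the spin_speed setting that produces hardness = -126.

Substituting into the grain_size equation gives grain_size = -2*spin_speed + 10.
Substituting into the cure_index equation gives cure_index = 8*spin_speed - 45.
Substituting into the hardness equation gives hardness = 10*spin_speed - 56.
Solve 10*spin_speed - 56 = -126: spin_speed = (-126 + 56) / 10 = -7.

spin_speed = -7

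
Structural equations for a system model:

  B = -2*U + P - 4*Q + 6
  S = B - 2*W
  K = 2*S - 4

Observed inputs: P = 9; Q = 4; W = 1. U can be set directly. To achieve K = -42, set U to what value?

Substituting into the B equation gives B = -2*U - 1.
Substituting into the S equation gives S = -2*U - 3.
So K = -4*U - 10.
Solve -4*U - 10 = -42: U = (-42 + 10) / -4 = 8.

U = 8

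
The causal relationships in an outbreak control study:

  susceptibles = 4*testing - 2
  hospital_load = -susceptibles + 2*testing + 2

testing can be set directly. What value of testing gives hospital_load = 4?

Substituting into the hospital_load equation gives hospital_load = -2*testing + 4.
Solve -2*testing + 4 = 4: testing = (4 - 4) / -2 = 0.

testing = 0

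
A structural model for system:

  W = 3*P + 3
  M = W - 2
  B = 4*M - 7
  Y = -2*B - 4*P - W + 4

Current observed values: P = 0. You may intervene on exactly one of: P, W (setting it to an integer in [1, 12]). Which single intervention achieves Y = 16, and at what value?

Intervening on P: Y = -31*P + 7. Reaching 16 requires P = -9/31, not an integer.
Intervening on W: with other inputs at their observed values, Y = -9*W + 34. Solving for 16 gives W = 2, within [1, 12].

set W = 2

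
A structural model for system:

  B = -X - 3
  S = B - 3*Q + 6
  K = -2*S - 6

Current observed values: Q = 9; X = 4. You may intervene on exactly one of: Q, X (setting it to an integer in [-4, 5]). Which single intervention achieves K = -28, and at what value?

Intervening on Q: with other inputs at their observed values, K = 6*Q - 4. Solving for -28 gives Q = -4, within [-4, 5].
Intervening on X: K = 2*X + 42. Reaching -28 requires X = -35, outside [-4, 5].

set Q = -4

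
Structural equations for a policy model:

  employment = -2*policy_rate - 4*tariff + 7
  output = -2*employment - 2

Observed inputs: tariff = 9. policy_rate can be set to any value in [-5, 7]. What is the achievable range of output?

36 to 84

Substituting into the employment equation gives employment = -2*policy_rate - 29.
Substituting into the output equation gives output = 4*policy_rate + 56.
Linear in policy_rate, so extremes are at the endpoints: policy_rate = -5 gives output = 36; policy_rate = 7 gives output = 84.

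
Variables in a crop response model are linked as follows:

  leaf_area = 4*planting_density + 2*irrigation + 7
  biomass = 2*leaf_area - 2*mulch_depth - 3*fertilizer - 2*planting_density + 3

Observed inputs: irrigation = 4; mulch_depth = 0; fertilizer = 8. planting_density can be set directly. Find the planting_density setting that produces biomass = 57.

Substituting into the leaf_area equation gives leaf_area = 4*planting_density + 15.
Substituting into the biomass equation gives biomass = 6*planting_density + 9.
Solve 6*planting_density + 9 = 57: planting_density = (57 - 9) / 6 = 8.

planting_density = 8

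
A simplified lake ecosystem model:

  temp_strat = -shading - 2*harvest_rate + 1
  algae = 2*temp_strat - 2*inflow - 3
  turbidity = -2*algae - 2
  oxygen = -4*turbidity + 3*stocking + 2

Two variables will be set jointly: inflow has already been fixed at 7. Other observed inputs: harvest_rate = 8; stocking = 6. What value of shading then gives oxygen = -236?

With inflow held at 7:
Substituting into the temp_strat equation gives temp_strat = -shading - 15.
This gives algae = -2*shading - 47.
Substituting into the turbidity equation gives turbidity = 4*shading + 92.
oxygen becomes -16*shading - 348.
Solve -16*shading - 348 = -236: shading = (-236 + 348) / -16 = -7.

shading = -7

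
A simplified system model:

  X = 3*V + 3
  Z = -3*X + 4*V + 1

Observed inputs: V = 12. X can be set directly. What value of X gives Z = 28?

Intervening on X fixes its value directly, overriding its dependence on V.
Substituting into the Z equation gives Z = -3*X + 49.
Solve -3*X + 49 = 28: X = (28 - 49) / -3 = 7.

X = 7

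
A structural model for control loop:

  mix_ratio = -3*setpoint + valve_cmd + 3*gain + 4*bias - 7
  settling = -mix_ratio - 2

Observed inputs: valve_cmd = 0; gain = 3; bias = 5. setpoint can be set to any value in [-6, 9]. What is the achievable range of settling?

-42 to 3

Substituting into the mix_ratio equation gives mix_ratio = -3*setpoint + 22.
Substituting into the settling equation gives settling = 3*setpoint - 24.
Linear in setpoint, so extremes are at the endpoints: setpoint = -6 gives settling = -42; setpoint = 9 gives settling = 3.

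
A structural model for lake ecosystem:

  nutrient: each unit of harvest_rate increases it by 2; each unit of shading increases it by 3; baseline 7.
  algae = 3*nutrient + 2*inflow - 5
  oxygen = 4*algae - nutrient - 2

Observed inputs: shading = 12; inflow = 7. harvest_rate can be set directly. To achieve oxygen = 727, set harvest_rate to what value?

harvest_rate = 10

Substituting into the nutrient equation gives nutrient = 2*harvest_rate + 43.
Substituting into the algae equation gives algae = 6*harvest_rate + 138.
Substituting into the oxygen equation gives oxygen = 22*harvest_rate + 507.
Solve 22*harvest_rate + 507 = 727: harvest_rate = (727 - 507) / 22 = 10.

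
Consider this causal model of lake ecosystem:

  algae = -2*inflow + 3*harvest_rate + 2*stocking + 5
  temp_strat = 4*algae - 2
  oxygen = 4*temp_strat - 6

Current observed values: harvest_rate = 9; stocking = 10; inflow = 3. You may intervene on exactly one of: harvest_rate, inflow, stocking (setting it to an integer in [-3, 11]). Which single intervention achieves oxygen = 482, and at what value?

Intervening on harvest_rate: with other inputs at their observed values, oxygen = 48*harvest_rate + 290. Solving for 482 gives harvest_rate = 4, within [-3, 11].
Intervening on inflow: oxygen = -32*inflow + 818. Reaching 482 requires inflow = 21/2, not an integer.
Intervening on stocking: oxygen = 32*stocking + 402. Reaching 482 requires stocking = 5/2, not an integer.

set harvest_rate = 4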